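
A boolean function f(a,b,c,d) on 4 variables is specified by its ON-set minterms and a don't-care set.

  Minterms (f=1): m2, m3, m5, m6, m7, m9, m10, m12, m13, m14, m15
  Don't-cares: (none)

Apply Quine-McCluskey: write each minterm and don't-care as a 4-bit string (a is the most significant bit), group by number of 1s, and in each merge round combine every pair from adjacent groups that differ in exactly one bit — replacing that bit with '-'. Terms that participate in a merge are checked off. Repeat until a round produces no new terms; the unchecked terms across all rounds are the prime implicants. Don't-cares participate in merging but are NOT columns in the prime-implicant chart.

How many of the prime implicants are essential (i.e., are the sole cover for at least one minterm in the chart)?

5

[col 0] 0010*, 0011*, 0101*, 0110*, 0111*, 1001*, 1010*, 1100*, 1101*, 1110*, 1111*
[col 1] -010*, -101*, -110*, -111*, 0-10*, 0-11*, 001-*, 01-1*, 011-*, 1-01, 1-10*, 11-0*, 11-1*, 110-*, 111-*
[col 2] --10, -1-1, -11-, 0-1-, 11--
Prime implicants: --10, -1-1, -11-, 0-1-, 1-01, 11--
PI chart (minterm → PIs covering it):
  2 | --10,0-1-
  3 | 0-1-  (sole → essential)
  5 | -1-1  (sole → essential)
  6 | --10,-11-,0-1-
  7 | -1-1,-11-,0-1-
  9 | 1-01  (sole → essential)
  10 | --10  (sole → essential)
  12 | 11--  (sole → essential)
  13 | -1-1,1-01,11--
  14 | --10,-11-,11--
  15 | -1-1,-11-,11--
Essential prime implicants: --10, -1-1, 0-1-, 1-01, 11--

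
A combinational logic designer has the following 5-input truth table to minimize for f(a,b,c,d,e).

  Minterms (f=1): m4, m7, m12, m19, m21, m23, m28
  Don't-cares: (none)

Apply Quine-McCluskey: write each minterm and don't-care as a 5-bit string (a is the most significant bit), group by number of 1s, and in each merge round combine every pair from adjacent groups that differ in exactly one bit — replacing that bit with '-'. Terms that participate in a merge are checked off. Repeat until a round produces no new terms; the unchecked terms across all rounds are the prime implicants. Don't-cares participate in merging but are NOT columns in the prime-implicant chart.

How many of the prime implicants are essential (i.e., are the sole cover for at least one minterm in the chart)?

size-2^0 implicants → 00100(✓)  00111(✓)  01100(✓)  10011(✓)  10101(✓)  10111(✓)  11100(✓)
size-2^1 implicants → -0111  -1100  0-100  10-11  101-1
Unchecked terms (primes): -0111, -1100, 0-100, 10-11, 101-1
Minterm coverage:
  m4 ⊆ 0-100 [E]
  m7 ⊆ -0111 [E]
  m12 ⊆ -1100,0-100
  m19 ⊆ 10-11 [E]
  m21 ⊆ 101-1 [E]
  m23 ⊆ -0111,10-11,101-1
  m28 ⊆ -1100 [E]
E = {-0111, -1100, 0-100, 10-11, 101-1}

5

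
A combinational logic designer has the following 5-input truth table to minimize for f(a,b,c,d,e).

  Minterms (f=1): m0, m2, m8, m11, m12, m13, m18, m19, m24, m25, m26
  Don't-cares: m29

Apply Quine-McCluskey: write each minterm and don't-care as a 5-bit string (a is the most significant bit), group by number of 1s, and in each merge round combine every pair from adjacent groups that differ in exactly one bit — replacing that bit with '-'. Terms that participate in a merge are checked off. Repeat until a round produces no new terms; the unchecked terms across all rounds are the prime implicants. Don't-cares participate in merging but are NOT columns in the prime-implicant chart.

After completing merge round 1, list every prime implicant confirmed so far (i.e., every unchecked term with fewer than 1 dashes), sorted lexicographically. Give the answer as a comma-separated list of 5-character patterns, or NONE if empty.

01011

[col 0] 00000*, 00010*, 01000*, 01011, 01100*, 01101*, 10010*, 10011*, 11000*, 11001*, 11010*, 11101*
[col 1] -0010, -1000, -1101, 0-000, 000-0, 01-00, 0110-, 1-010, 1001-, 11-01, 110-0, 1100-
Prime implicants: -0010, -1000, -1101, 0-000, 000-0, 01-00, 01011, 0110-, 1-010, 1001-, 11-01, 110-0, 1100-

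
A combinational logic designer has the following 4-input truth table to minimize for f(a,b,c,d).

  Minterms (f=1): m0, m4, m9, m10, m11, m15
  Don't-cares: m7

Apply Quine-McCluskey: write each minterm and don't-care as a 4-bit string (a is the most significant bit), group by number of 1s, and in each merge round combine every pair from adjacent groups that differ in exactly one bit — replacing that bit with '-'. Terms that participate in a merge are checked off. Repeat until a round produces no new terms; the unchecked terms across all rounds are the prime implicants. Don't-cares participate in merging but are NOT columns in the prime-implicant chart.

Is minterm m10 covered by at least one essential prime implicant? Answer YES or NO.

size-2^0 implicants → 0000(✓)  0100(✓)  0111(✓)  1001(✓)  1010(✓)  1011(✓)  1111(✓)
size-2^1 implicants → -111  0-00  1-11  10-1  101-
Unchecked terms (primes): -111, 0-00, 1-11, 10-1, 101-
Minterm coverage:
  m0 ⊆ 0-00 [E]
  m4 ⊆ 0-00 [E]
  m9 ⊆ 10-1 [E]
  m10 ⊆ 101- [E]
  m11 ⊆ 1-11,10-1,101-
  m15 ⊆ -111,1-11
E = {0-00, 10-1, 101-}

YES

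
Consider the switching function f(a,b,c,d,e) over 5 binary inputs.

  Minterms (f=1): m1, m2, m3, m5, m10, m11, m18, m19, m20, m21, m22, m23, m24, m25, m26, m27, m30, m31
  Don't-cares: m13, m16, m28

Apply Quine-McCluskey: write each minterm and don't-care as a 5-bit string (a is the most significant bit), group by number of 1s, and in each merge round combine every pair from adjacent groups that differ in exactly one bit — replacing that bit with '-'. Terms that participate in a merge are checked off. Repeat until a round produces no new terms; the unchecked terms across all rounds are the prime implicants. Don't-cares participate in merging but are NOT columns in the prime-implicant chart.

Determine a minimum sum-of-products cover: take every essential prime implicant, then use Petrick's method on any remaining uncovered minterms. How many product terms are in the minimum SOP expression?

size-2^0 implicants → 00001(✓)  00010(✓)  00011(✓)  00101(✓)  01010(✓)  01011(✓)  01101(✓)  10000(✓)  10010(✓)  10011(✓)  10100(✓)  10101(✓)  10110(✓)  10111(✓)  11000(✓)  11001(✓)  11010(✓)  11011(✓)  11100(✓)  11110(✓)  11111(✓)
size-2^1 implicants → -0010(✓)  -0011(✓)  -0101  -1010(✓)  -1011(✓)  0-010(✓)  0-011(✓)  0-101  00-01  000-1  0001-(✓)  0101-(✓)  1-000(✓)  1-010(✓)  1-011(✓)  1-100(✓)  1-110(✓)  1-111(✓)  10-00(✓)  10-10(✓)  10-11(✓)  100-0(✓)  1001-(✓)  101-0(✓)  101-1(✓)  1010-(✓)  1011-(✓)  11-00(✓)  11-10(✓)  11-11(✓)  110-0(✓)  110-1(✓)  1100-(✓)  1101-(✓)  111-0(✓)  1111-(✓)
size-2^2 implicants → --010(✓)  --011(✓)  -001-(✓)  -101-(✓)  0-01-(✓)  1--00(✓)  1--10(✓)  1--11(✓)  1-0-0(✓)  1-01-(✓)  1-1-0(✓)  1-11-(✓)  10--0(✓)  10-1-(✓)  101--  11--0(✓)  11-1-(✓)  110--
size-2^3 implicants → --01-  1---0  1--1-
Unchecked terms (primes): --01-, -0101, 0-101, 00-01, 000-1, 1---0, 1--1-, 101--, 110--
Minterm coverage:
  m1 ⊆ 00-01,000-1
  m2 ⊆ --01- [E]
  m3 ⊆ --01-,000-1
  m5 ⊆ -0101,0-101,00-01
  m10 ⊆ --01- [E]
  m11 ⊆ --01- [E]
  m18 ⊆ --01-,1---0,1--1-
  m19 ⊆ --01-,1--1-
  m20 ⊆ 1---0,101--
  m21 ⊆ -0101,101--
  m22 ⊆ 1---0,1--1-,101--
  m23 ⊆ 1--1-,101--
  m24 ⊆ 1---0,110--
  m25 ⊆ 110-- [E]
  m26 ⊆ --01-,1---0,1--1-,110--
  m27 ⊆ --01-,1--1-,110--
  m30 ⊆ 1---0,1--1-
  m31 ⊆ 1--1- [E]
E = {--01-, 1--1-, 110--}
Petrick residual → 00-01, 101--
Cover = c'd + a'b'd'e + ad + ab'c + abc'  |cover|=5

5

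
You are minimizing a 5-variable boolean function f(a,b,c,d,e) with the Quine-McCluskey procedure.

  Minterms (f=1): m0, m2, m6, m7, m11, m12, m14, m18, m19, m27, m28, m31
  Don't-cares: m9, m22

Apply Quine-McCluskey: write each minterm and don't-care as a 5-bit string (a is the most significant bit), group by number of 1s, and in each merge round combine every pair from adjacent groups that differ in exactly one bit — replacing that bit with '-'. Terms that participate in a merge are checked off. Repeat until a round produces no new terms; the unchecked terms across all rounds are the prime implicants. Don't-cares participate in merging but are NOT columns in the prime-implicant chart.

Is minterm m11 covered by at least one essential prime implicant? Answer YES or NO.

NO

[col 0] 00000*, 00010*, 00110*, 00111*, 01001*, 01011*, 01100*, 01110*, 10010*, 10011*, 10110*, 11011*, 11100*, 11111*
[col 1] -0010*, -0110*, -1011, -1100, 0-110, 00-10*, 000-0, 0011-, 010-1, 011-0, 1-011, 10-10*, 1001-, 11-11
[col 2] -0-10
Prime implicants: -0-10, -1011, -1100, 0-110, 000-0, 0011-, 010-1, 011-0, 1-011, 1001-, 11-11
PI chart (minterm → PIs covering it):
  0 | 000-0  (sole → essential)
  2 | -0-10,000-0
  6 | -0-10,0-110,0011-
  7 | 0011-  (sole → essential)
  11 | -1011,010-1
  12 | -1100,011-0
  14 | 0-110,011-0
  18 | -0-10,1001-
  19 | 1-011,1001-
  27 | -1011,1-011,11-11
  28 | -1100  (sole → essential)
  31 | 11-11  (sole → essential)
Essential prime implicants: -1100, 000-0, 0011-, 11-11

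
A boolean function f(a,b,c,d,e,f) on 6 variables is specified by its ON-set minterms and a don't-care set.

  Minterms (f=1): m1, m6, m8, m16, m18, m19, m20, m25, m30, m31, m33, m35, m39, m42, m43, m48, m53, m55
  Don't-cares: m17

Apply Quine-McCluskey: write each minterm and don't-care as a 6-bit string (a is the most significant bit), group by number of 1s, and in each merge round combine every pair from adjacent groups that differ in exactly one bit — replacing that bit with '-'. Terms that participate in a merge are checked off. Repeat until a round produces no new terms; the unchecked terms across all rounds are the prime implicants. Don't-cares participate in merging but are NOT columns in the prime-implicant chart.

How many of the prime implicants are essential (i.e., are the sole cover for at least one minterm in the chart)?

size-2^0 implicants → 000001(✓)  000110  001000  010000(✓)  010001(✓)  010010(✓)  010011(✓)  010100(✓)  011001(✓)  011110(✓)  011111(✓)  100001(✓)  100011(✓)  100111(✓)  101010(✓)  101011(✓)  110000(✓)  110101(✓)  110111(✓)
size-2^1 implicants → -00001  -10000  0-0001  01-001  010-00  0100-0(✓)  0100-1(✓)  01000-(✓)  01001-(✓)  01111-  1-0111  10-011  100-11  1000-1  10101-  1101-1
size-2^2 implicants → 0100--
Unchecked terms (primes): -00001, -10000, 0-0001, 000110, 001000, 01-001, 010-00, 0100--, 01111-, 1-0111, 10-011, 100-11, 1000-1, 10101-, 1101-1
Minterm coverage:
  m1 ⊆ -00001,0-0001
  m6 ⊆ 000110 [E]
  m8 ⊆ 001000 [E]
  m16 ⊆ -10000,010-00,0100--
  m18 ⊆ 0100-- [E]
  m19 ⊆ 0100-- [E]
  m20 ⊆ 010-00 [E]
  m25 ⊆ 01-001 [E]
  m30 ⊆ 01111- [E]
  m31 ⊆ 01111- [E]
  m33 ⊆ -00001,1000-1
  m35 ⊆ 10-011,100-11,1000-1
  m39 ⊆ 1-0111,100-11
  m42 ⊆ 10101- [E]
  m43 ⊆ 10-011,10101-
  m48 ⊆ -10000 [E]
  m53 ⊆ 1101-1 [E]
  m55 ⊆ 1-0111,1101-1
E = {-10000, 000110, 001000, 01-001, 010-00, 0100--, 01111-, 10101-, 1101-1}

9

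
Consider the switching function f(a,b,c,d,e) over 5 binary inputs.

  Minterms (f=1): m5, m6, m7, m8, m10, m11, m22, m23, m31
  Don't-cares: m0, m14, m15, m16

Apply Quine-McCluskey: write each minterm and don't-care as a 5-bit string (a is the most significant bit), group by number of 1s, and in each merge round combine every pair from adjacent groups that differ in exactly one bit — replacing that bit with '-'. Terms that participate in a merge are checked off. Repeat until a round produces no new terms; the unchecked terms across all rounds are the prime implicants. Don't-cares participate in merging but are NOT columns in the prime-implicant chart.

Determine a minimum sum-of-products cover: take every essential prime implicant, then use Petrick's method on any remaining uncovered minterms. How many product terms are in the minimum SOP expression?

size-2^0 implicants → 00000(✓)  00101(✓)  00110(✓)  00111(✓)  01000(✓)  01010(✓)  01011(✓)  01110(✓)  01111(✓)  10000(✓)  10110(✓)  10111(✓)  11111(✓)
size-2^1 implicants → -0000  -0110(✓)  -0111(✓)  -1111(✓)  0-000  0-110(✓)  0-111(✓)  001-1  0011-(✓)  01-10(✓)  01-11(✓)  010-0  0101-(✓)  0111-(✓)  1-111(✓)  1011-(✓)
size-2^2 implicants → --111  -011-  0-11-  01-1-
Unchecked terms (primes): --111, -0000, -011-, 0-000, 0-11-, 001-1, 01-1-, 010-0
Minterm coverage:
  m5 ⊆ 001-1 [E]
  m6 ⊆ -011-,0-11-
  m7 ⊆ --111,-011-,0-11-,001-1
  m8 ⊆ 0-000,010-0
  m10 ⊆ 01-1-,010-0
  m11 ⊆ 01-1- [E]
  m22 ⊆ -011- [E]
  m23 ⊆ --111,-011-
  m31 ⊆ --111 [E]
E = {--111, -011-, 001-1, 01-1-}
Petrick residual → 0-000
Cover = cde + b'cd + a'c'd'e' + a'b'ce + a'bd  |cover|=5

5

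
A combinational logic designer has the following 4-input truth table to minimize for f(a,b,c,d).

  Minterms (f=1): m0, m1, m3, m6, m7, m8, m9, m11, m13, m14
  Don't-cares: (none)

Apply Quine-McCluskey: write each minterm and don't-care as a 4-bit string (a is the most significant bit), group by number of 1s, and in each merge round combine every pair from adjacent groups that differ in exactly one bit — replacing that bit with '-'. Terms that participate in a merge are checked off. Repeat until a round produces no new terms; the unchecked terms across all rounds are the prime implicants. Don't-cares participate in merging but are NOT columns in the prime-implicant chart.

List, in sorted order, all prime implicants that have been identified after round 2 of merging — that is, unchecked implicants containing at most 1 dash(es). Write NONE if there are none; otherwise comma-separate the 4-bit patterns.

size-2^0 implicants → 0000(✓)  0001(✓)  0011(✓)  0110(✓)  0111(✓)  1000(✓)  1001(✓)  1011(✓)  1101(✓)  1110(✓)
size-2^1 implicants → -000(✓)  -001(✓)  -011(✓)  -110  0-11  00-1(✓)  000-(✓)  011-  1-01  10-1(✓)  100-(✓)
size-2^2 implicants → -0-1  -00-
Unchecked terms (primes): -0-1, -00-, -110, 0-11, 011-, 1-01

-110, 0-11, 011-, 1-01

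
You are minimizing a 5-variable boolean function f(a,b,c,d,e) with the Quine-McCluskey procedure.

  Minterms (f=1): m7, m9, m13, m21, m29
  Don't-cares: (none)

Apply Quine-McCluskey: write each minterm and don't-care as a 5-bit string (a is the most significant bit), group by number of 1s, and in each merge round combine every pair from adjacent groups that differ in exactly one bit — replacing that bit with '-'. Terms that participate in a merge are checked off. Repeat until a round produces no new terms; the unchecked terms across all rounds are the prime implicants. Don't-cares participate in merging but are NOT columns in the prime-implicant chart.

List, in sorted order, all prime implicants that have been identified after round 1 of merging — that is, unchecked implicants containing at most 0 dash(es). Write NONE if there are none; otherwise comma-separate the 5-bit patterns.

[col 0] 00111, 01001*, 01101*, 10101*, 11101*
[col 1] -1101, 01-01, 1-101
Prime implicants: -1101, 00111, 01-01, 1-101

00111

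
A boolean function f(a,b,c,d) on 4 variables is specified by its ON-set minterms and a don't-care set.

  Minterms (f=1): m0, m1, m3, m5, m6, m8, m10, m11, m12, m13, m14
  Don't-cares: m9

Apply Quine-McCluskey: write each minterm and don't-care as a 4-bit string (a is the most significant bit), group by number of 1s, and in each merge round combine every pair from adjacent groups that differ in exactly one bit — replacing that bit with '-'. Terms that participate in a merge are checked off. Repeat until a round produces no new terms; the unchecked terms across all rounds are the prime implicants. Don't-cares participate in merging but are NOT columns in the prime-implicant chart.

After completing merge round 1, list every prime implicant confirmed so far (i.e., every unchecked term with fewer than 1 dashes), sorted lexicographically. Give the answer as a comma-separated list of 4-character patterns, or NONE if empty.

Round 0: 0000✓ 0001✓ 0011✓ 0101✓ 0110✓ 1000✓ 1001✓ 1010✓ 1011✓ 1100✓ 1101✓ 1110✓
Round 1: -000✓ -001✓ -011✓ -101✓ -110 0-01✓ 00-1✓ 000-✓ 1-00✓ 1-01✓ 1-10✓ 10-0✓ 10-1✓ 100-✓ 101-✓ 11-0✓ 110-✓
Round 2: --01 -0-1 -00- 1--0 1-0- 10--
PIs = {--01, -0-1, -00-, -110, 1--0, 1-0-, 10--}

NONE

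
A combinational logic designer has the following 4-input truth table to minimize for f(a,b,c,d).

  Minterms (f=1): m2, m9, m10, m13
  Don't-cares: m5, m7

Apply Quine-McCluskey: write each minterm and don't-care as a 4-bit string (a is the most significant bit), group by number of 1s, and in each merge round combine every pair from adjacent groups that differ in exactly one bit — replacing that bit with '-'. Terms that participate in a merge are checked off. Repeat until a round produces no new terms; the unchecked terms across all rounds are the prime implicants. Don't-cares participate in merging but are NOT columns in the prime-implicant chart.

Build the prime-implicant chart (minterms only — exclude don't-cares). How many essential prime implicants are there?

2

size-2^0 implicants → 0010(✓)  0101(✓)  0111(✓)  1001(✓)  1010(✓)  1101(✓)
size-2^1 implicants → -010  -101  01-1  1-01
Unchecked terms (primes): -010, -101, 01-1, 1-01
Minterm coverage:
  m2 ⊆ -010 [E]
  m9 ⊆ 1-01 [E]
  m10 ⊆ -010 [E]
  m13 ⊆ -101,1-01
E = {-010, 1-01}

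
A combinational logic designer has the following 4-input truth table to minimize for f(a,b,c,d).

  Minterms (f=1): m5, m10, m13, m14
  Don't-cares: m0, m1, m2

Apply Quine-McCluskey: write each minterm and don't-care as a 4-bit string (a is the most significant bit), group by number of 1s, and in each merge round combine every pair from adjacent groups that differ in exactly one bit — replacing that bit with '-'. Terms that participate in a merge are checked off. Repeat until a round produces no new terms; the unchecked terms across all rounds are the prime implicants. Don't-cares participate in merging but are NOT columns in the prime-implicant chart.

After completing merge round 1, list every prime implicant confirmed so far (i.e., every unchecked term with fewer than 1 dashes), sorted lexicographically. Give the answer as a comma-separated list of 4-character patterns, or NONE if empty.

NONE

[col 0] 0000*, 0001*, 0010*, 0101*, 1010*, 1101*, 1110*
[col 1] -010, -101, 0-01, 00-0, 000-, 1-10
Prime implicants: -010, -101, 0-01, 00-0, 000-, 1-10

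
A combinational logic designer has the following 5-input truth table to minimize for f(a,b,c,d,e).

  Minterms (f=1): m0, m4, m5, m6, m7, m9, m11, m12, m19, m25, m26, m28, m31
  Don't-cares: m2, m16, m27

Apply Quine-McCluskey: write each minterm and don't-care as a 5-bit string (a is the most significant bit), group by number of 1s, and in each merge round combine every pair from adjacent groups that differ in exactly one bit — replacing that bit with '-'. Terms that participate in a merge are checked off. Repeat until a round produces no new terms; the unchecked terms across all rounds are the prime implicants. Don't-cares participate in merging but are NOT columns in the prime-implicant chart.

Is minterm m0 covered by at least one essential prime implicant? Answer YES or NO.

[col 0] 00000*, 00010*, 00100*, 00101*, 00110*, 00111*, 01001*, 01011*, 01100*, 10000*, 10011*, 11001*, 11010*, 11011*, 11100*, 11111*
[col 1] -0000, -1001*, -1011*, -1100, 0-100, 00-00*, 00-10*, 000-0*, 001-0*, 001-1*, 0010-*, 0011-*, 010-1*, 1-011, 11-11, 110-1*, 1101-
[col 2] -10-1, 00--0, 001--
Prime implicants: -0000, -10-1, -1100, 0-100, 00--0, 001--, 1-011, 11-11, 1101-
PI chart (minterm → PIs covering it):
  0 | -0000,00--0
  4 | 0-100,00--0,001--
  5 | 001--  (sole → essential)
  6 | 00--0,001--
  7 | 001--  (sole → essential)
  9 | -10-1  (sole → essential)
  11 | -10-1  (sole → essential)
  12 | -1100,0-100
  19 | 1-011  (sole → essential)
  25 | -10-1  (sole → essential)
  26 | 1101-  (sole → essential)
  28 | -1100  (sole → essential)
  31 | 11-11  (sole → essential)
Essential prime implicants: -10-1, -1100, 001--, 1-011, 11-11, 1101-

NO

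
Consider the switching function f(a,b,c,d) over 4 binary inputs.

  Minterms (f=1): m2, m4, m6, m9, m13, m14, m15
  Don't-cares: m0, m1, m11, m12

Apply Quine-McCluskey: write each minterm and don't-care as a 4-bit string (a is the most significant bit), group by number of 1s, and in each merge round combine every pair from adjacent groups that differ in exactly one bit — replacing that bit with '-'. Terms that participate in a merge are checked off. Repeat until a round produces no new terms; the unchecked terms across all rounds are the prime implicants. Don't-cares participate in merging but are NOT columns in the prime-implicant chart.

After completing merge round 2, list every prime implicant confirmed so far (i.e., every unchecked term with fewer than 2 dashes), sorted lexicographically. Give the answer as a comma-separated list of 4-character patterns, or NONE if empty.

Round 0: 0000✓ 0001✓ 0010✓ 0100✓ 0110✓ 1001✓ 1011✓ 1100✓ 1101✓ 1110✓ 1111✓
Round 1: -001 -100✓ -110✓ 0-00✓ 0-10✓ 00-0✓ 000- 01-0✓ 1-01✓ 1-11✓ 10-1✓ 11-0✓ 11-1✓ 110-✓ 111-✓
Round 2: -1-0 0--0 1--1 11--
PIs = {-001, -1-0, 0--0, 000-, 1--1, 11--}

-001, 000-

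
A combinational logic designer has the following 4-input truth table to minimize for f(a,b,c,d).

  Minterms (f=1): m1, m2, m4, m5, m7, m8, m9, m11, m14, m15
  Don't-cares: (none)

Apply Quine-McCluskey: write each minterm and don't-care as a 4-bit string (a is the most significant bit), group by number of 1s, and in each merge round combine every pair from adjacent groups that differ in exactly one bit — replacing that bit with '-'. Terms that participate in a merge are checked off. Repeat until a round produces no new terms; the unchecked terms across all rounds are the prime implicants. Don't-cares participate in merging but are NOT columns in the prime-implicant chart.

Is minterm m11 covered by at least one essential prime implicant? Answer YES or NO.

NO

size-2^0 implicants → 0001(✓)  0010  0100(✓)  0101(✓)  0111(✓)  1000(✓)  1001(✓)  1011(✓)  1110(✓)  1111(✓)
size-2^1 implicants → -001  -111  0-01  01-1  010-  1-11  10-1  100-  111-
Unchecked terms (primes): -001, -111, 0-01, 0010, 01-1, 010-, 1-11, 10-1, 100-, 111-
Minterm coverage:
  m1 ⊆ -001,0-01
  m2 ⊆ 0010 [E]
  m4 ⊆ 010- [E]
  m5 ⊆ 0-01,01-1,010-
  m7 ⊆ -111,01-1
  m8 ⊆ 100- [E]
  m9 ⊆ -001,10-1,100-
  m11 ⊆ 1-11,10-1
  m14 ⊆ 111- [E]
  m15 ⊆ -111,1-11,111-
E = {0010, 010-, 100-, 111-}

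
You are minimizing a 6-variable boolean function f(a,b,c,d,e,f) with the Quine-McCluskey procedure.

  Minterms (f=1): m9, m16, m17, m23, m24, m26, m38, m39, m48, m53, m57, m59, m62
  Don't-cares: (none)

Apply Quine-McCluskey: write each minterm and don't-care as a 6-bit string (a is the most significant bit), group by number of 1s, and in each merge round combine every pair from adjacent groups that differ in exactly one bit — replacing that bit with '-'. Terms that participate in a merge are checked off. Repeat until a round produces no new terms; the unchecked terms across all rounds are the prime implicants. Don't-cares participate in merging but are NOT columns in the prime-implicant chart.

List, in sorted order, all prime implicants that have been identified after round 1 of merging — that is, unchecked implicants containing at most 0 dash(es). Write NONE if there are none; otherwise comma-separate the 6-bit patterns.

[col 0] 001001, 010000*, 010001*, 010111, 011000*, 011010*, 100110*, 100111*, 110000*, 110101, 111001*, 111011*, 111110
[col 1] -10000, 01-000, 01000-, 0110-0, 10011-, 1110-1
Prime implicants: -10000, 001001, 01-000, 01000-, 010111, 0110-0, 10011-, 110101, 1110-1, 111110

001001, 010111, 110101, 111110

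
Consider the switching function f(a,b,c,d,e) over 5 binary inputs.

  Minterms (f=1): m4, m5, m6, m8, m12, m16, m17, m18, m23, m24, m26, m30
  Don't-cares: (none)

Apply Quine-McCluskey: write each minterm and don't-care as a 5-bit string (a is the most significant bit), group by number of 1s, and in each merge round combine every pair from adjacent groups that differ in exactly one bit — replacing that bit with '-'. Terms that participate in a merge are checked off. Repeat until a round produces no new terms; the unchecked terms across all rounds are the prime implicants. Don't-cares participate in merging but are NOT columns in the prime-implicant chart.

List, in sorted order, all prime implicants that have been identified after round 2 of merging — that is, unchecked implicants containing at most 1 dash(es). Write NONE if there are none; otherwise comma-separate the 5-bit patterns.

-1000, 0-100, 001-0, 0010-, 01-00, 1000-, 10111, 11-10

[col 0] 00100*, 00101*, 00110*, 01000*, 01100*, 10000*, 10001*, 10010*, 10111, 11000*, 11010*, 11110*
[col 1] -1000, 0-100, 001-0, 0010-, 01-00, 1-000*, 1-010*, 100-0*, 1000-, 11-10, 110-0*
[col 2] 1-0-0
Prime implicants: -1000, 0-100, 001-0, 0010-, 01-00, 1-0-0, 1000-, 10111, 11-10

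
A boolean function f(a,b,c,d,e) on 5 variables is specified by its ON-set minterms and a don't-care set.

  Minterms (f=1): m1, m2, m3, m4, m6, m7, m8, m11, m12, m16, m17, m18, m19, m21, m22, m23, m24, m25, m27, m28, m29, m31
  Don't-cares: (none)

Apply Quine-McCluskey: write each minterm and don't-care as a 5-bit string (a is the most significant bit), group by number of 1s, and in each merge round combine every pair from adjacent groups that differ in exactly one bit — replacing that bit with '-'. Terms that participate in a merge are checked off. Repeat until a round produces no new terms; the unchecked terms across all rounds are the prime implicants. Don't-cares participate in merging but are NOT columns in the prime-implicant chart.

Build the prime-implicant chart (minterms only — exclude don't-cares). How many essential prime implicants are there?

5

size-2^0 implicants → 00001(✓)  00010(✓)  00011(✓)  00100(✓)  00110(✓)  00111(✓)  01000(✓)  01011(✓)  01100(✓)  10000(✓)  10001(✓)  10010(✓)  10011(✓)  10101(✓)  10110(✓)  10111(✓)  11000(✓)  11001(✓)  11011(✓)  11100(✓)  11101(✓)  11111(✓)
size-2^1 implicants → -0001(✓)  -0010(✓)  -0011(✓)  -0110(✓)  -0111(✓)  -1000(✓)  -1011(✓)  -1100(✓)  0-011(✓)  0-100  00-10(✓)  00-11(✓)  000-1(✓)  0001-(✓)  001-0  0011-(✓)  01-00(✓)  1-000(✓)  1-001(✓)  1-011(✓)  1-101(✓)  1-111(✓)  10-01(✓)  10-10(✓)  10-11(✓)  100-0(✓)  100-1(✓)  1000-(✓)  1001-(✓)  101-1(✓)  1011-(✓)  11-00(✓)  11-01(✓)  11-11(✓)  110-1(✓)  1100-(✓)  111-1(✓)  1110-(✓)
size-2^2 implicants → --011  -0-10(✓)  -0-11(✓)  -00-1  -001-(✓)  -011-(✓)  -1-00  00-1-(✓)  1--01(✓)  1--11(✓)  1-0-1(✓)  1-00-  1-1-1(✓)  10--1(✓)  10-1-(✓)  100--  11--1(✓)  11-0-
size-2^3 implicants → -0-1-  1---1
Unchecked terms (primes): --011, -0-1-, -00-1, -1-00, 0-100, 001-0, 1---1, 1-00-, 100--, 11-0-
Minterm coverage:
  m1 ⊆ -00-1 [E]
  m2 ⊆ -0-1- [E]
  m3 ⊆ --011,-0-1-,-00-1
  m4 ⊆ 0-100,001-0
  m6 ⊆ -0-1-,001-0
  m7 ⊆ -0-1- [E]
  m8 ⊆ -1-00 [E]
  m11 ⊆ --011 [E]
  m12 ⊆ -1-00,0-100
  m16 ⊆ 1-00-,100--
  m17 ⊆ -00-1,1---1,1-00-,100--
  m18 ⊆ -0-1-,100--
  m19 ⊆ --011,-0-1-,-00-1,1---1,100--
  m21 ⊆ 1---1 [E]
  m22 ⊆ -0-1- [E]
  m23 ⊆ -0-1-,1---1
  m24 ⊆ -1-00,1-00-,11-0-
  m25 ⊆ 1---1,1-00-,11-0-
  m27 ⊆ --011,1---1
  m28 ⊆ -1-00,11-0-
  m29 ⊆ 1---1,11-0-
  m31 ⊆ 1---1 [E]
E = {--011, -0-1-, -00-1, -1-00, 1---1}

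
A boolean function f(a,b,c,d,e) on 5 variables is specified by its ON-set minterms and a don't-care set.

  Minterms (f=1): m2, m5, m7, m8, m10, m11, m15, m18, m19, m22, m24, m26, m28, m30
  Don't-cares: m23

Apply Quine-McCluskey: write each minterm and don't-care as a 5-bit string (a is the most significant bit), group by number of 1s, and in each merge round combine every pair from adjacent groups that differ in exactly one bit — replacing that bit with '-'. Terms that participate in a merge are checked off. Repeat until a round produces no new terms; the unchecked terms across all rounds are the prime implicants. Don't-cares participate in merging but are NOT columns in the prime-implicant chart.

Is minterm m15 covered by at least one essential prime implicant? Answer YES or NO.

NO

Round 0: 00010✓ 00101✓ 00111✓ 01000✓ 01010✓ 01011✓ 01111✓ 10010✓ 10011✓ 10110✓ 10111✓ 11000✓ 11010✓ 11100✓ 11110✓
Round 1: -0010✓ -0111 -1000✓ -1010✓ 0-010✓ 0-111 001-1 01-11 010-0✓ 0101- 1-010✓ 1-110✓ 10-10✓ 10-11✓ 1001-✓ 1011-✓ 11-00✓ 11-10✓ 110-0✓ 111-0✓
Round 2: --010 -10-0 1--10 10-1- 11--0
PIs = {--010, -0111, -10-0, 0-111, 001-1, 01-11, 0101-, 1--10, 10-1-, 11--0}
Coverage chart:
  m2: --010 ←essential
  m5: 001-1 ←essential
  m7: -0111,0-111,001-1
  m8: -10-0 ←essential
  m10: --010,-10-0,0101-
  m11: 01-11,0101-
  m15: 0-111,01-11
  m18: --010,1--10,10-1-
  m19: 10-1- ←essential
  m22: 1--10,10-1-
  m24: -10-0,11--0
  m26: --010,-10-0,1--10,11--0
  m28: 11--0 ←essential
  m30: 1--10,11--0
Essential: --010, -10-0, 001-1, 10-1-, 11--0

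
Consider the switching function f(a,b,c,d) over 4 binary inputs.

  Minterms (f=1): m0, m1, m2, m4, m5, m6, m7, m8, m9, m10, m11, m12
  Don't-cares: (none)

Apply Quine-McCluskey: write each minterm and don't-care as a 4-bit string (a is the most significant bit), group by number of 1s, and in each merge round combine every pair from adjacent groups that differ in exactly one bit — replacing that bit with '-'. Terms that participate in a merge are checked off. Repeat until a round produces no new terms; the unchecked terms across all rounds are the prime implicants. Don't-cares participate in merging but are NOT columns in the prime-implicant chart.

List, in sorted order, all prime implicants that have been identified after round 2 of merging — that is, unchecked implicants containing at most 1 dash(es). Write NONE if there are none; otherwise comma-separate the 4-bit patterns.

NONE

size-2^0 implicants → 0000(✓)  0001(✓)  0010(✓)  0100(✓)  0101(✓)  0110(✓)  0111(✓)  1000(✓)  1001(✓)  1010(✓)  1011(✓)  1100(✓)
size-2^1 implicants → -000(✓)  -001(✓)  -010(✓)  -100(✓)  0-00(✓)  0-01(✓)  0-10(✓)  00-0(✓)  000-(✓)  01-0(✓)  01-1(✓)  010-(✓)  011-(✓)  1-00(✓)  10-0(✓)  10-1(✓)  100-(✓)  101-(✓)
size-2^2 implicants → --00  -0-0  -00-  0--0  0-0-  01--  10--
Unchecked terms (primes): --00, -0-0, -00-, 0--0, 0-0-, 01--, 10--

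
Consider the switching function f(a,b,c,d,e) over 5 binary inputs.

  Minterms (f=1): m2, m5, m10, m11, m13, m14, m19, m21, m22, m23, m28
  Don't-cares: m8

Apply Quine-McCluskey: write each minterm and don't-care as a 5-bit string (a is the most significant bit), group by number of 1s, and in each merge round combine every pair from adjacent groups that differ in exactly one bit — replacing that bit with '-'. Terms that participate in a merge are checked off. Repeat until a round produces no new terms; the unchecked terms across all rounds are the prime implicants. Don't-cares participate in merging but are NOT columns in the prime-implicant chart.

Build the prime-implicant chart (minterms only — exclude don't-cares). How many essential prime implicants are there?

[col 0] 00010*, 00101*, 01000*, 01010*, 01011*, 01101*, 01110*, 10011*, 10101*, 10110*, 10111*, 11100
[col 1] -0101, 0-010, 0-101, 01-10, 010-0, 0101-, 10-11, 101-1, 1011-
Prime implicants: -0101, 0-010, 0-101, 01-10, 010-0, 0101-, 10-11, 101-1, 1011-, 11100
PI chart (minterm → PIs covering it):
  2 | 0-010  (sole → essential)
  5 | -0101,0-101
  10 | 0-010,01-10,010-0,0101-
  11 | 0101-  (sole → essential)
  13 | 0-101  (sole → essential)
  14 | 01-10  (sole → essential)
  19 | 10-11  (sole → essential)
  21 | -0101,101-1
  22 | 1011-  (sole → essential)
  23 | 10-11,101-1,1011-
  28 | 11100  (sole → essential)
Essential prime implicants: 0-010, 0-101, 01-10, 0101-, 10-11, 1011-, 11100

7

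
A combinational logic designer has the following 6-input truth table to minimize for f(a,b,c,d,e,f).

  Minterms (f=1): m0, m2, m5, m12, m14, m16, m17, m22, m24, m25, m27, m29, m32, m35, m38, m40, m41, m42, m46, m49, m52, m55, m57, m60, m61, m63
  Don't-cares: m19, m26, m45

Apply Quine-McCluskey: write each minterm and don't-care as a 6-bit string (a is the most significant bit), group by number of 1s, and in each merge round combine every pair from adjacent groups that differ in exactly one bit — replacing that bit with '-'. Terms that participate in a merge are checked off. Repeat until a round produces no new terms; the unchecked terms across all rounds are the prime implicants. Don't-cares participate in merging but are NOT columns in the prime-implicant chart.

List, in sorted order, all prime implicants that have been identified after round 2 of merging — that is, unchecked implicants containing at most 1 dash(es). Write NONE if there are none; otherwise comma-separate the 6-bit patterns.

[col 0] 000000*, 000010*, 000101, 001100*, 001110*, 010000*, 010001*, 010011*, 010110, 011000*, 011001*, 011010*, 011011*, 011101*, 100000*, 100011, 100110*, 101000*, 101001*, 101010*, 101101*, 101110*, 110001*, 110100*, 110111*, 111001*, 111100*, 111101*, 111111*
[col 1] -00000, -01110, -10001*, -11001*, -11101*, 0-0000, 0000-0, 0011-0, 01-000*, 01-001*, 01-011*, 0100-1*, 01000-*, 011-01*, 0110-0*, 0110-1*, 01100-*, 01101-*, 1-1001*, 1-1101*, 10-000, 10-110, 101-01*, 101-10, 1010-0, 10100-, 11-001*, 11-100, 11-111, 111-01*, 1111-1, 11110-
[col 2] -1-001, -11-01, 01-0-1, 01-00-, 0110--, 1-1-01
Prime implicants: -00000, -01110, -1-001, -11-01, 0-0000, 0000-0, 000101, 0011-0, 01-0-1, 01-00-, 010110, 0110--, 1-1-01, 10-000, 10-110, 100011, 101-10, 1010-0, 10100-, 11-100, 11-111, 1111-1, 11110-

-00000, -01110, 0-0000, 0000-0, 000101, 0011-0, 010110, 10-000, 10-110, 100011, 101-10, 1010-0, 10100-, 11-100, 11-111, 1111-1, 11110-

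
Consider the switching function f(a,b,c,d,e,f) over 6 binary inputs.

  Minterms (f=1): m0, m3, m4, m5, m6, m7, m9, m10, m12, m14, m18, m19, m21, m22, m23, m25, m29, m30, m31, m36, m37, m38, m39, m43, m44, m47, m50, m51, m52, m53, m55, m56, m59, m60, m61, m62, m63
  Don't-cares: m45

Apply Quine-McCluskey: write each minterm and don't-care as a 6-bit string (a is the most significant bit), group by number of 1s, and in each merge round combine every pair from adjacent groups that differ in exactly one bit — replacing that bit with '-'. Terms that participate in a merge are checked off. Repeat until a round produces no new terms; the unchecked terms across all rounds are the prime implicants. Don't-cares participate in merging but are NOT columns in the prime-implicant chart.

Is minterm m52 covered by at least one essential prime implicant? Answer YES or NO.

size-2^0 implicants → 000000(✓)  000011(✓)  000100(✓)  000101(✓)  000110(✓)  000111(✓)  001001(✓)  001010(✓)  001100(✓)  001110(✓)  010010(✓)  010011(✓)  010101(✓)  010110(✓)  010111(✓)  011001(✓)  011101(✓)  011110(✓)  011111(✓)  100100(✓)  100101(✓)  100110(✓)  100111(✓)  101011(✓)  101100(✓)  101101(✓)  101111(✓)  110010(✓)  110011(✓)  110100(✓)  110101(✓)  110111(✓)  111000(✓)  111011(✓)  111100(✓)  111101(✓)  111110(✓)  111111(✓)
size-2^1 implicants → -00100(✓)  -00101(✓)  -00110(✓)  -00111(✓)  -01100(✓)  -10010(✓)  -10011(✓)  -10101(✓)  -10111(✓)  -11101(✓)  -11110(✓)  -11111(✓)  0-0011(✓)  0-0101(✓)  0-0110(✓)  0-0111(✓)  0-1001  0-1110(✓)  00-100(✓)  00-110(✓)  000-00  000-11(✓)  0001-0(✓)  0001-1(✓)  00010-(✓)  00011-(✓)  001-10  0011-0(✓)  01-101(✓)  01-110(✓)  01-111(✓)  010-10(✓)  010-11(✓)  01001-(✓)  0101-1(✓)  01011-(✓)  011-01  0111-1(✓)  01111-(✓)  1-0100(✓)  1-0101(✓)  1-0111(✓)  1-1011(✓)  1-1100(✓)  1-1101(✓)  1-1111(✓)  10-100(✓)  10-101(✓)  10-111(✓)  1001-0(✓)  1001-1(✓)  10010-(✓)  10011-(✓)  101-11(✓)  1011-1(✓)  10110-(✓)  11-011(✓)  11-100(✓)  11-101(✓)  11-111(✓)  110-11(✓)  11001-(✓)  1101-1(✓)  11010-(✓)  111-00  111-11(✓)  1111-0(✓)  1111-1(✓)  11110-(✓)  11111-(✓)
size-2^2 implicants → --0101(✓)  --0111(✓)  -0-100  -001-0(✓)  -001-1(✓)  -0010-(✓)  -0011-(✓)  -1-101(✓)  -1-111(✓)  -10-11  -1001-  -101-1(✓)  -111-1(✓)  -1111-  0--110  0-0-11  0-01-1(✓)  0-011-  00-1-0  0001--(✓)  01-1-1(✓)  01-11-  010-1-  1--100(✓)  1--101(✓)  1--111(✓)  1-01-1(✓)  1-010-(✓)  1-1-11  1-11-1(✓)  1-110-(✓)  10-1-1(✓)  10-10-(✓)  1001--(✓)  11--11  11-1-1(✓)  11-10-(✓)  1111--
size-2^3 implicants → --01-1  -001--  -1-1-1  1--1-1  1--10-
Unchecked terms (primes): --01-1, -0-100, -001--, -1-1-1, -10-11, -1001-, -1111-, 0--110, 0-0-11, 0-011-, 0-1001, 00-1-0, 000-00, 001-10, 01-11-, 010-1-, 011-01, 1--1-1, 1--10-, 1-1-11, 11--11, 111-00, 1111--
Minterm coverage:
  m0 ⊆ 000-00 [E]
  m3 ⊆ 0-0-11 [E]
  m4 ⊆ -0-100,-001--,00-1-0,000-00
  m5 ⊆ --01-1,-001--
  m6 ⊆ -001--,0--110,0-011-,00-1-0
  m7 ⊆ --01-1,-001--,0-0-11,0-011-
  m9 ⊆ 0-1001 [E]
  m10 ⊆ 001-10 [E]
  m12 ⊆ -0-100,00-1-0
  m14 ⊆ 0--110,00-1-0,001-10
  m18 ⊆ -1001-,010-1-
  m19 ⊆ -10-11,-1001-,0-0-11,010-1-
  m21 ⊆ --01-1,-1-1-1
  m22 ⊆ 0--110,0-011-,01-11-,010-1-
  m23 ⊆ --01-1,-1-1-1,-10-11,0-0-11,0-011-,01-11-,010-1-
  m25 ⊆ 0-1001,011-01
  m29 ⊆ -1-1-1,011-01
  m30 ⊆ -1111-,0--110,01-11-
  m31 ⊆ -1-1-1,-1111-,01-11-
  m36 ⊆ -0-100,-001--,1--10-
  m37 ⊆ --01-1,-001--,1--1-1,1--10-
  m38 ⊆ -001-- [E]
  m39 ⊆ --01-1,-001--,1--1-1
  m43 ⊆ 1-1-11 [E]
  m44 ⊆ -0-100,1--10-
  m47 ⊆ 1--1-1,1-1-11
  m50 ⊆ -1001- [E]
  m51 ⊆ -10-11,-1001-,11--11
  m52 ⊆ 1--10- [E]
  m53 ⊆ --01-1,-1-1-1,1--1-1,1--10-
  m55 ⊆ --01-1,-1-1-1,-10-11,1--1-1,11--11
  m56 ⊆ 111-00 [E]
  m59 ⊆ 1-1-11,11--11
  m60 ⊆ 1--10-,111-00,1111--
  m61 ⊆ -1-1-1,1--1-1,1--10-,1111--
  m62 ⊆ -1111-,1111--
  m63 ⊆ -1-1-1,-1111-,1--1-1,1-1-11,11--11,1111--
E = {-001--, -1001-, 0-0-11, 0-1001, 000-00, 001-10, 1--10-, 1-1-11, 111-00}

YES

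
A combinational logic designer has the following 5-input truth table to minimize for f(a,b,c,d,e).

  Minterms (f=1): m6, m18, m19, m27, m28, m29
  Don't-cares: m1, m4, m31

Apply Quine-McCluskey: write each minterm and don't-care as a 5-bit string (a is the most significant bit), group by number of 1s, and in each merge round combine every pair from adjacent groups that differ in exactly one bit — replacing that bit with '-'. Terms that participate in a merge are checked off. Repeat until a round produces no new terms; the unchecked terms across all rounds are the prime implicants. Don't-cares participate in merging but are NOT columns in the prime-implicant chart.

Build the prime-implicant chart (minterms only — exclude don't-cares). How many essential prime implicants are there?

3

[col 0] 00001, 00100*, 00110*, 10010*, 10011*, 11011*, 11100*, 11101*, 11111*
[col 1] 001-0, 1-011, 1001-, 11-11, 111-1, 1110-
Prime implicants: 00001, 001-0, 1-011, 1001-, 11-11, 111-1, 1110-
PI chart (minterm → PIs covering it):
  6 | 001-0  (sole → essential)
  18 | 1001-  (sole → essential)
  19 | 1-011,1001-
  27 | 1-011,11-11
  28 | 1110-  (sole → essential)
  29 | 111-1,1110-
Essential prime implicants: 001-0, 1001-, 1110-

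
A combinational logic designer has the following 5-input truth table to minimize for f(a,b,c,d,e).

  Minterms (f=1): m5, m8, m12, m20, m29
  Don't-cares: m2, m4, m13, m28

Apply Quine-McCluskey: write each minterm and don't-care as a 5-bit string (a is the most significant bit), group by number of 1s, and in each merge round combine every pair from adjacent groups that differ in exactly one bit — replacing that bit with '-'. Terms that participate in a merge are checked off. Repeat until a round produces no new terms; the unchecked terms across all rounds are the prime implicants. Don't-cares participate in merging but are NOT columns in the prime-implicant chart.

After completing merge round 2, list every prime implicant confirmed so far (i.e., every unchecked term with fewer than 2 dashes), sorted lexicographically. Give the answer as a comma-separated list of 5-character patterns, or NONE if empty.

[col 0] 00010, 00100*, 00101*, 01000*, 01100*, 01101*, 10100*, 11100*, 11101*
[col 1] -0100*, -1100*, -1101*, 0-100*, 0-101*, 0010-*, 01-00, 0110-*, 1-100*, 1110-*
[col 2] --100, -110-, 0-10-
Prime implicants: --100, -110-, 0-10-, 00010, 01-00

00010, 01-00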